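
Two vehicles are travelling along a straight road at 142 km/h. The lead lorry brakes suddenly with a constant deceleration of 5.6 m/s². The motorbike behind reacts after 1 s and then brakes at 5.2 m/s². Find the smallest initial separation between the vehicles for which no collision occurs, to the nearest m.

142 km/h ÷ 3.6 = 39.4444 m/s.
Leader travels v²/(2a_L) = 1555.861 / 11.200 = 138.916 m before stopping.
Follower covers v·t_r = 39.4444 × 1 = 39.444 m while reacting, then v²/(2a_F) = 1555.861 / 10.400 = 149.602 m while braking, for a total of 39.444 + 149.602 = 189.046 m.
Since a_F ≤ a_L and the follower starts braking later, the follower is never slower than the leader, so the closest approach is when both have stopped.
Minimum gap = 189.046 − 138.916 = 50.130 m.

Minimum gap ≈ 50 m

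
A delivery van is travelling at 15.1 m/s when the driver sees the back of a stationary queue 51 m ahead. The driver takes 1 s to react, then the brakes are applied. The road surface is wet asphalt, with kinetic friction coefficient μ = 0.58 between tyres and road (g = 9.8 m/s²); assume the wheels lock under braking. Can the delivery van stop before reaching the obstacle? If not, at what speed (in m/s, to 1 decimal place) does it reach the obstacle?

Yes — it stops about 15.8 m short of the obstacle, so it never reaches it

a = μg = 0.58 × 9.8 = 5.684 m/s².
Reaction distance = 15.1000 × 1 = 15.100 m.
Braking distance = v²/(2a) = 228.010 / 11.368 = 20.057 m.
Total stopping distance = 15.100 + 20.057 = 35.157 m, vs 51 m available — it stops with 51 − 35.157 = 15.843 m to spare.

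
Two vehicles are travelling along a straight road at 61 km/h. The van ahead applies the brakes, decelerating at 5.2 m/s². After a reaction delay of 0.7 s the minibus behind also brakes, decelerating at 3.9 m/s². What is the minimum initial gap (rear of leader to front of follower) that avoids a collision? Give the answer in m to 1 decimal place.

61 km/h ÷ 3.6 = 16.9444 m/s.
Leader travels v²/(2a_L) = 287.113 / 10.400 = 27.607 m before stopping.
Follower covers v·t_r = 16.9444 × 0.7 = 11.861 m while reacting, then v²/(2a_F) = 287.113 / 7.800 = 36.809 m while braking, for a total of 11.861 + 36.809 = 48.670 m.
Since a_F ≤ a_L and the follower starts braking later, the follower is never slower than the leader, so the closest approach is when both have stopped.
Minimum gap = 48.670 − 27.607 = 21.063 m.

Minimum gap ≈ 21.1 m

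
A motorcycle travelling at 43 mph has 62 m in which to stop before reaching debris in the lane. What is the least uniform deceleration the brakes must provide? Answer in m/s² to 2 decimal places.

Required deceleration ≈ 2.98 m/s²

43 mph × 0.44704 = 19.2227 m/s.
v² = 2a·d ⇒ a = v²/(2d) = 19.2227² / (2 × 62.000) = 369.512 / 124.000 = 2.9799 m/s².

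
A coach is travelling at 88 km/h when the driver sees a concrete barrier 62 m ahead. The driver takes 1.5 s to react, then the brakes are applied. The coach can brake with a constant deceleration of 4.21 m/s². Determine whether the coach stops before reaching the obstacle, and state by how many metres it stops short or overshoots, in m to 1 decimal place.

88 km/h ÷ 3.6 = 24.4444 m/s.
Reaction distance = 24.4444 × 1.5 = 36.667 m.
Braking distance = v²/(2a) = 597.529 / 8.420 = 70.965 m.
Total stopping distance = 36.667 + 70.965 = 107.632 m, vs 62 m available — it cannot stop in time and overshoots by 107.632 − 62 = 45.632 m.

No — it overshoots by 45.6 m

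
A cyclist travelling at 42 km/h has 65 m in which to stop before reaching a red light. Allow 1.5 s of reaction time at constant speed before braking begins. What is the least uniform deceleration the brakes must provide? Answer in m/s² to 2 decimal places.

Required deceleration ≈ 1.43 m/s²

42 km/h ÷ 3.6 = 11.6667 m/s.
Distance covered during reaction = 11.6667 × 1.5 = 17.500 m.
Distance available for braking: 65 − 17.500 = 47.500 m.
v² = 2a·d ⇒ a = v²/(2d) = 11.6667² / (2 × 47.500) = 136.112 / 95.000 = 1.4328 m/s².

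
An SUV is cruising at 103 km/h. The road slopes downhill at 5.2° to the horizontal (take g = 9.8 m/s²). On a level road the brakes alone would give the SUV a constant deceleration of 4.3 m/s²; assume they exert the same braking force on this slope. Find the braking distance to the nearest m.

103 km/h ÷ 3.6 = 28.6111 m/s.
Gravity along the downhill slope reduces the braking deceleration: a_eff = 4.300 − 9.8·sin 5.2° = 4.300 − 0.888 = 3.412 m/s².
Braking distance = v²/(2a) = 28.6111² / (2 × 3.412) = 818.595 / 6.824 = 119.958 m.

Braking distance ≈ 120 m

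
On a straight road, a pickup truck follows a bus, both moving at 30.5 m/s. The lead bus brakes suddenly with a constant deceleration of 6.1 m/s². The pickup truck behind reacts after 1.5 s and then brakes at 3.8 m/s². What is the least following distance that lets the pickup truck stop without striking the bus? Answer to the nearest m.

Leader travels v²/(2a_L) = 930.250 / 12.200 = 76.250 m before stopping.
Follower covers v·t_r = 30.5000 × 1.5 = 45.750 m while reacting, then v²/(2a_F) = 930.250 / 7.600 = 122.401 m while braking, for a total of 45.750 + 122.401 = 168.151 m.
Since a_F ≤ a_L and the follower starts braking later, the follower is never slower than the leader, so the closest approach is when both have stopped.
Minimum gap = 168.151 − 76.250 = 91.901 m.

Minimum gap ≈ 92 m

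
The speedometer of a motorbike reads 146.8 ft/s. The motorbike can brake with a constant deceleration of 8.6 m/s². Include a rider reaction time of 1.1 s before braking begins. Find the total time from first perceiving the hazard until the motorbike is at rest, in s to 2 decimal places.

Total time ≈ 6.30 s

146.8 ft/s × 0.3048 = 44.7446 m/s.
Braking time = v/a = 44.7446 / 8.600 = 5.203 s.
Total = 1.1 + 5.203 = 6.303 s.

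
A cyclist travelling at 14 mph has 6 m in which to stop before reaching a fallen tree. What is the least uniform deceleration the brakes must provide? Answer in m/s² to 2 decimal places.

Required deceleration ≈ 3.26 m/s²

14 mph × 0.44704 = 6.2586 m/s.
v² = 2a·d ⇒ a = v²/(2d) = 6.2586² / (2 × 6.000) = 39.170 / 12.000 = 3.2642 m/s².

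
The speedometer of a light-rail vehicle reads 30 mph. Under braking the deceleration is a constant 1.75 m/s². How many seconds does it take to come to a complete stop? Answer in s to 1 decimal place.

Braking time ≈ 7.7 s

30 mph × 0.44704 = 13.4112 m/s.
Braking time = v/a = 13.4112 / 1.750 = 7.664 s.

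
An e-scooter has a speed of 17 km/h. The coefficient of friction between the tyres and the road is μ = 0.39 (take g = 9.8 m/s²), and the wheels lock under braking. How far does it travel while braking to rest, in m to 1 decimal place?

17 km/h ÷ 3.6 = 4.7222 m/s.
a = μg = 0.39 × 9.8 = 3.822 m/s².
Braking distance = v²/(2a) = 4.7222² / (2 × 3.822) = 22.299 / 7.644 = 2.917 m.

Braking distance ≈ 2.9 m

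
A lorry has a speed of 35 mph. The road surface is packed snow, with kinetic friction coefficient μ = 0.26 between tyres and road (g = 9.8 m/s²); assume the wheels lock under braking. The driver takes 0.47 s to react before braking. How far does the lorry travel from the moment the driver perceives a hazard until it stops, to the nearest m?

35 mph × 0.44704 = 15.6464 m/s.
a = μg = 0.26 × 9.8 = 2.548 m/s².
Reaction distance = v·t_r = 15.6464 × 0.47 = 7.354 m.
Braking distance = v²/(2a) = 15.6464² / (2 × 2.548) = 244.810 / 5.096 = 48.040 m.
Total = 7.354 + 48.040 = 55.394 m.

Total stopping distance ≈ 55 m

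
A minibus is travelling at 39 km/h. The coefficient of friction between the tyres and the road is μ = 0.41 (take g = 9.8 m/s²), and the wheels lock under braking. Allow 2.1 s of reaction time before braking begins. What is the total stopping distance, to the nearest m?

39 km/h ÷ 3.6 = 10.8333 m/s.
a = μg = 0.41 × 9.8 = 4.018 m/s².
Reaction distance = v·t_r = 10.8333 × 2.1 = 22.750 m.
Braking distance = v²/(2a) = 10.8333² / (2 × 4.018) = 117.360 / 8.036 = 14.604 m.
Total = 22.750 + 14.604 = 37.354 m.

Total stopping distance ≈ 37 m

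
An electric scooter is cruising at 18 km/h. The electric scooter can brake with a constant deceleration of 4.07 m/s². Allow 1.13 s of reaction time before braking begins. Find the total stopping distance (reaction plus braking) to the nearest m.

Total stopping distance ≈ 9 m

18 km/h ÷ 3.6 = 5.0000 m/s.
Reaction distance = v·t_r = 5.0000 × 1.13 = 5.650 m.
Braking distance = v²/(2a) = 5.0000² / (2 × 4.070) = 25.000 / 8.140 = 3.071 m.
Total = 5.650 + 3.071 = 8.721 m.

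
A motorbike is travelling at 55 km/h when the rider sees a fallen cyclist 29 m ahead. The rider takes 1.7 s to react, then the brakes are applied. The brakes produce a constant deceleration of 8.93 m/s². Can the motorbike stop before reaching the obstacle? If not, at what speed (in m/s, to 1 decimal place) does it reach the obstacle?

55 km/h ÷ 3.6 = 15.2778 m/s.
Reaction distance = 15.2778 × 1.7 = 25.972 m.
Braking distance needed to stop: v²/(2a) = 233.411 / 17.860 = 13.069 m, so total needed = 25.972 + 13.069 = 39.041 m > 29 m — it cannot stop.
Distance remaining when braking begins: 29 − 25.972 = 3.028 m.
v² = v₀² − 2a·d = 233.411 − 2 × 8.930 × 3.028 = 179.331 m²/s².
v = √179.331 = 13.391 m/s.

No — it strikes the obstacle at 13.4 m/s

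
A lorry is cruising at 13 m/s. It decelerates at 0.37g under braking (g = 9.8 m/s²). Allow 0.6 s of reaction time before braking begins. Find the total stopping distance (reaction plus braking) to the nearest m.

a = 0.37 × 9.8 = 3.626 m/s².
Reaction distance = v·t_r = 13.0000 × 0.6 = 7.800 m.
Braking distance = v²/(2a) = 13.0000² / (2 × 3.626) = 169.000 / 7.252 = 23.304 m.
Total = 7.800 + 23.304 = 31.104 m.

Total stopping distance ≈ 31 m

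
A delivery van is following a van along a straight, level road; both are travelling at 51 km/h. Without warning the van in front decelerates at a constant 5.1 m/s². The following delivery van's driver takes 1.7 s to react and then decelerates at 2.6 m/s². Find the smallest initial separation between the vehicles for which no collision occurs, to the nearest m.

Minimum gap ≈ 43 m

51 km/h ÷ 3.6 = 14.1667 m/s.
Leader travels v²/(2a_L) = 200.695 / 10.200 = 19.676 m before stopping.
Follower covers v·t_r = 14.1667 × 1.7 = 24.083 m while reacting, then v²/(2a_F) = 200.695 / 5.200 = 38.595 m while braking, for a total of 24.083 + 38.595 = 62.678 m.
Since a_F ≤ a_L and the follower starts braking later, the follower is never slower than the leader, so the closest approach is when both have stopped.
Minimum gap = 62.678 − 19.676 = 43.002 m.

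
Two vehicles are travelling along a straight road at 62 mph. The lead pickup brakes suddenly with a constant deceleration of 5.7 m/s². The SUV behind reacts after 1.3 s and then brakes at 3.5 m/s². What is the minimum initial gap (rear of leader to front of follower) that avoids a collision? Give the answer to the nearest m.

Minimum gap ≈ 78 m

62 mph × 0.44704 = 27.7165 m/s.
Leader travels v²/(2a_L) = 768.204 / 11.400 = 67.386 m before stopping.
Follower covers v·t_r = 27.7165 × 1.3 = 36.031 m while reacting, then v²/(2a_F) = 768.204 / 7.000 = 109.743 m while braking, for a total of 36.031 + 109.743 = 145.774 m.
Since a_F ≤ a_L and the follower starts braking later, the follower is never slower than the leader, so the closest approach is when both have stopped.
Minimum gap = 145.774 − 67.386 = 78.388 m.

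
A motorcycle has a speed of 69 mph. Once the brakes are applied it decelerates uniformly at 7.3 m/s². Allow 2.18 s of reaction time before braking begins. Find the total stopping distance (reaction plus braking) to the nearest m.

69 mph × 0.44704 = 30.8458 m/s.
Reaction distance = v·t_r = 30.8458 × 2.18 = 67.244 m.
Braking distance = v²/(2a) = 30.8458² / (2 × 7.300) = 951.463 / 14.600 = 65.169 m.
Total = 67.244 + 65.169 = 132.413 m.

Total stopping distance ≈ 132 m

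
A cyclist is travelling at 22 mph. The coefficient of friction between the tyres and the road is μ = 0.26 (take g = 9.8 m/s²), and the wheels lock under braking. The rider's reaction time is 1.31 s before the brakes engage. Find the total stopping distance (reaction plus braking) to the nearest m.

Total stopping distance ≈ 32 m

22 mph × 0.44704 = 9.8349 m/s.
a = μg = 0.26 × 9.8 = 2.548 m/s².
Reaction distance = v·t_r = 9.8349 × 1.31 = 12.884 m.
Braking distance = v²/(2a) = 9.8349² / (2 × 2.548) = 96.725 / 5.096 = 18.981 m.
Total = 12.884 + 18.981 = 31.865 m.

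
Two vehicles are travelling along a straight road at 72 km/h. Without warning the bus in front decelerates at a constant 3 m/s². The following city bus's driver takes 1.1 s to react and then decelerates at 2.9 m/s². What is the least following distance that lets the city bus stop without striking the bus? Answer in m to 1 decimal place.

72 km/h ÷ 3.6 = 20.0000 m/s.
Leader travels v²/(2a_L) = 400.000 / 6.000 = 66.667 m before stopping.
Follower covers v·t_r = 20.0000 × 1.1 = 22.000 m while reacting, then v²/(2a_F) = 400.000 / 5.800 = 68.966 m while braking, for a total of 22.000 + 68.966 = 90.966 m.
Since a_F ≤ a_L and the follower starts braking later, the follower is never slower than the leader, so the closest approach is when both have stopped.
Minimum gap = 90.966 − 66.667 = 24.299 m.

Minimum gap ≈ 24.3 m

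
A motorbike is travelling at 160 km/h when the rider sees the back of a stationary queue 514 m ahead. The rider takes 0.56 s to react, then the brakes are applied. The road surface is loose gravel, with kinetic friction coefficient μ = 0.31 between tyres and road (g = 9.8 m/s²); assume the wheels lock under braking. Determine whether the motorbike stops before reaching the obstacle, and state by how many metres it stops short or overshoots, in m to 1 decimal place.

160 km/h ÷ 3.6 = 44.4444 m/s.
a = μg = 0.31 × 9.8 = 3.038 m/s².
Reaction distance = 44.4444 × 0.56 = 24.889 m.
Braking distance = v²/(2a) = 1975.305 / 6.076 = 325.100 m.
Total stopping distance = 24.889 + 325.100 = 349.989 m, vs 514 m available — it stops with 514 − 349.989 = 164.011 m to spare.

Yes — it stops 164.0 m short of the obstacle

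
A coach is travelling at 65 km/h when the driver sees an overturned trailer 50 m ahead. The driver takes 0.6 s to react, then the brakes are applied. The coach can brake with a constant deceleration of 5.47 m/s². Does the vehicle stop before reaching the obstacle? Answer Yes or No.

Yes

65 km/h ÷ 3.6 = 18.0556 m/s.
Reaction distance = 18.0556 × 0.6 = 10.833 m.
Braking distance = v²/(2a) = 326.005 / 10.940 = 29.799 m.
Total stopping distance = 10.833 + 29.799 = 40.632 m, vs 50 m available — it stops with 50 − 40.632 = 9.368 m to spare.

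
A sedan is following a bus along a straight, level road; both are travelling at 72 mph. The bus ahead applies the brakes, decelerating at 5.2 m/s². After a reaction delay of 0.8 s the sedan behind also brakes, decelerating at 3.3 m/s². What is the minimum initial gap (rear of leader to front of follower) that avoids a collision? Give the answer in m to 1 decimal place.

72 mph × 0.44704 = 32.1869 m/s.
Leader travels v²/(2a_L) = 1035.997 / 10.400 = 99.615 m before stopping.
Follower covers v·t_r = 32.1869 × 0.8 = 25.750 m while reacting, then v²/(2a_F) = 1035.997 / 6.600 = 156.969 m while braking, for a total of 25.750 + 156.969 = 182.719 m.
Since a_F ≤ a_L and the follower starts braking later, the follower is never slower than the leader, so the closest approach is when both have stopped.
Minimum gap = 182.719 − 99.615 = 83.104 m.

Minimum gap ≈ 83.1 m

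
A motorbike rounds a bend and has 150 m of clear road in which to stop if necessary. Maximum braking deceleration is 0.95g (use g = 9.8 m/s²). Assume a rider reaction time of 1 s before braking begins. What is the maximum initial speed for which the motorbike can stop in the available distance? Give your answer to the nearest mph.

Maximum speed ≈ 99 mph

a = 0.95 × 9.8 = 9.310 m/s².
Stopping distance: v·t_r + v²/(2a) = 150 with t_r = 1 s and a = 9.310 m/s².
So v² + 18.620 v − 2793.00 = 0.
Positive root: v = −a·t_r + √((a·t_r)² + 2a·d) = −9.310 + √(86.676 + 2793.00) = 44.3526 m/s.
44.3526 m/s ÷ 0.44704 = 99.214 mph.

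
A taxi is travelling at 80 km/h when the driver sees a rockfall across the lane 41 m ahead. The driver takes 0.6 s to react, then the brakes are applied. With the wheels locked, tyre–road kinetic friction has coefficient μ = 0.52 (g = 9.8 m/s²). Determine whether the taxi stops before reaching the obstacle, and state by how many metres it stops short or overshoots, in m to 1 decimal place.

80 km/h ÷ 3.6 = 22.2222 m/s.
a = μg = 0.52 × 9.8 = 5.096 m/s².
Reaction distance = 22.2222 × 0.6 = 13.333 m.
Braking distance = v²/(2a) = 493.826 / 10.192 = 48.452 m.
Total stopping distance = 13.333 + 48.452 = 61.785 m, vs 41 m available — it cannot stop in time and overshoots by 61.785 − 41 = 20.785 m.

No — it overshoots by 20.8 m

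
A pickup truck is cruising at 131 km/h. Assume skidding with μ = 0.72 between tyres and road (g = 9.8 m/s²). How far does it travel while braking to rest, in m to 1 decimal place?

131 km/h ÷ 3.6 = 36.3889 m/s.
a = μg = 0.72 × 9.8 = 7.056 m/s².
Braking distance = v²/(2a) = 36.3889² / (2 × 7.056) = 1324.152 / 14.112 = 93.832 m.

Braking distance ≈ 93.8 m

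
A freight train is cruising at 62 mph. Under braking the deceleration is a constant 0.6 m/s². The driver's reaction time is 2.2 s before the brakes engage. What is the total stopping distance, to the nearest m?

Total stopping distance ≈ 701 m

62 mph × 0.44704 = 27.7165 m/s.
Reaction distance = v·t_r = 27.7165 × 2.2 = 60.976 m.
Braking distance = v²/(2a) = 27.7165² / (2 × 0.600) = 768.204 / 1.200 = 640.170 m.
Total = 60.976 + 640.170 = 701.146 m.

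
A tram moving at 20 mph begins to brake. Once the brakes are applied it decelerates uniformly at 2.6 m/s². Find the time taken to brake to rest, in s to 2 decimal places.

20 mph × 0.44704 = 8.9408 m/s.
Braking time = v/a = 8.9408 / 2.600 = 3.439 s.

Braking time ≈ 3.44 s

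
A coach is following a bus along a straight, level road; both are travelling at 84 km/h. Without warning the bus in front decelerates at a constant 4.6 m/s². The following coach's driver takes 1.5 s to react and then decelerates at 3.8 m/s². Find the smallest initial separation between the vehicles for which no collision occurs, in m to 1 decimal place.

Minimum gap ≈ 47.5 m

84 km/h ÷ 3.6 = 23.3333 m/s.
Leader travels v²/(2a_L) = 544.443 / 9.200 = 59.179 m before stopping.
Follower covers v·t_r = 23.3333 × 1.5 = 35.000 m while reacting, then v²/(2a_F) = 544.443 / 7.600 = 71.637 m while braking, for a total of 35.000 + 71.637 = 106.637 m.
Since a_F ≤ a_L and the follower starts braking later, the follower is never slower than the leader, so the closest approach is when both have stopped.
Minimum gap = 106.637 − 59.179 = 47.458 m.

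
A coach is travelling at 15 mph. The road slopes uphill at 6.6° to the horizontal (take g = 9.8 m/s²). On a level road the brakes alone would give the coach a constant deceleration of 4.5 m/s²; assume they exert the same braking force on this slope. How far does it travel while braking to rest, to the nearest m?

15 mph × 0.44704 = 6.7056 m/s.
Gravity along the uphill slope adds to the braking deceleration: a_eff = 4.500 + 9.8·sin 6.6° = 4.500 + 1.126 = 5.626 m/s².
Braking distance = v²/(2a) = 6.7056² / (2 × 5.626) = 44.965 / 11.252 = 3.996 m.

Braking distance ≈ 4 m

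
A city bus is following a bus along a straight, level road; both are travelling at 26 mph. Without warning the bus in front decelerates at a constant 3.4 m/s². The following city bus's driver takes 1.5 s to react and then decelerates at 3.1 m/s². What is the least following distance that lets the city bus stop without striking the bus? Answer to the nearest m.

26 mph × 0.44704 = 11.6230 m/s.
Leader travels v²/(2a_L) = 135.094 / 6.800 = 19.867 m before stopping.
Follower covers v·t_r = 11.6230 × 1.5 = 17.434 m while reacting, then v²/(2a_F) = 135.094 / 6.200 = 21.789 m while braking, for a total of 17.434 + 21.789 = 39.223 m.
Since a_F ≤ a_L and the follower starts braking later, the follower is never slower than the leader, so the closest approach is when both have stopped.
Minimum gap = 39.223 − 19.867 = 19.356 m.

Minimum gap ≈ 19 m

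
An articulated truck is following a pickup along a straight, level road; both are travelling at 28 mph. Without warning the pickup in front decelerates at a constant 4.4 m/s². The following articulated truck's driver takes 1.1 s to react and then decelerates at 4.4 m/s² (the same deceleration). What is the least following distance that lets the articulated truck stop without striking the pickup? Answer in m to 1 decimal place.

Minimum gap ≈ 13.8 m

28 mph × 0.44704 = 12.5171 m/s.
Leader travels v²/(2a_L) = 156.678 / 8.800 = 17.804 m before stopping.
Follower covers v·t_r = 12.5171 × 1.1 = 13.769 m while reacting, then v²/(2a_F) = 156.678 / 8.800 = 17.804 m while braking, for a total of 13.769 + 17.804 = 31.573 m.
Since a_F ≤ a_L and the follower starts braking later, the follower is never slower than the leader, so the closest approach is when both have stopped.
Minimum gap = 31.573 − 17.804 = 13.769 m.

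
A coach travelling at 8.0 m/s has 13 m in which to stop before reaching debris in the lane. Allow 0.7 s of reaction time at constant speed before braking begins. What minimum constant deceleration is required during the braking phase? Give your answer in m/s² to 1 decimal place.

Required deceleration ≈ 4.3 m/s²

Distance covered during reaction = 8.0000 × 0.7 = 5.600 m.
Distance available for braking: 13 − 5.600 = 7.400 m.
v² = 2a·d ⇒ a = v²/(2d) = 8.0000² / (2 × 7.400) = 64.000 / 14.800 = 4.3243 m/s².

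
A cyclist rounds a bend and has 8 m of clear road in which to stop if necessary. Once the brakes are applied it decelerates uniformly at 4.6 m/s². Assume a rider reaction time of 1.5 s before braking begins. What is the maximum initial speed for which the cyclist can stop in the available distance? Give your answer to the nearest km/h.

Maximum speed ≈ 15 km/h

Stopping distance: v·t_r + v²/(2a) = 8 with t_r = 1.5 s and a = 4.600 m/s².
So v² + 13.800 v − 73.60 = 0.
Positive root: v = −a·t_r + √((a·t_r)² + 2a·d) = −6.900 + √(47.610 + 73.60) = 4.1095 m/s.
4.1095 m/s × 3.6 = 14.794 km/h.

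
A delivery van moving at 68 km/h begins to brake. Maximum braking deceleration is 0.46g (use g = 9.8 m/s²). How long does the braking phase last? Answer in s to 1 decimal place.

Braking time ≈ 4.2 s

68 km/h ÷ 3.6 = 18.8889 m/s.
a = 0.46 × 9.8 = 4.508 m/s².
Braking time = v/a = 18.8889 / 4.508 = 4.190 s.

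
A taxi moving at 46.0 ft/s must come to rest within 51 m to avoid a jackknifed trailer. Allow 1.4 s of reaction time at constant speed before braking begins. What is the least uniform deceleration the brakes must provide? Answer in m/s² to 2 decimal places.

46 ft/s × 0.3048 = 14.0208 m/s.
Distance covered during reaction = 14.0208 × 1.4 = 19.629 m.
Distance available for braking: 51 − 19.629 = 31.371 m.
v² = 2a·d ⇒ a = v²/(2d) = 14.0208² / (2 × 31.371) = 196.583 / 62.742 = 3.1332 m/s².

Required deceleration ≈ 3.13 m/s²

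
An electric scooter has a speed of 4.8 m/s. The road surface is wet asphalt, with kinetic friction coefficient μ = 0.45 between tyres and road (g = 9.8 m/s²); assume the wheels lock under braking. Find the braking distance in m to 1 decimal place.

a = μg = 0.45 × 9.8 = 4.410 m/s².
Braking distance = v²/(2a) = 4.8000² / (2 × 4.410) = 23.040 / 8.820 = 2.612 m.

Braking distance ≈ 2.6 m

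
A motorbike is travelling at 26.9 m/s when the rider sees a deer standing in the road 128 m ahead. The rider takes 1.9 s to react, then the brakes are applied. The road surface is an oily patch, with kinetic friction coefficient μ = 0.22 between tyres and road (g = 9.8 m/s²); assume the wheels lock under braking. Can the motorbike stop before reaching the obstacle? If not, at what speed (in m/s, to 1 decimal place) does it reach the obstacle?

No — it strikes the obstacle at 19.8 m/s

a = μg = 0.22 × 9.8 = 2.156 m/s².
Reaction distance = 26.9000 × 1.9 = 51.110 m.
Braking distance needed to stop: v²/(2a) = 723.610 / 4.312 = 167.813 m, so total needed = 51.110 + 167.813 = 218.923 m > 128 m — it cannot stop.
Distance remaining when braking begins: 128 − 51.110 = 76.890 m.
v² = v₀² − 2a·d = 723.610 − 2 × 2.156 × 76.890 = 392.060 m²/s².
v = √392.060 = 19.801 m/s.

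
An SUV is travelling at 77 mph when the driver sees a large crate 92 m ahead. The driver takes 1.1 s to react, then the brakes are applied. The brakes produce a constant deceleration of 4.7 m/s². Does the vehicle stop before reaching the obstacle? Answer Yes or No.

77 mph × 0.44704 = 34.4221 m/s.
Reaction distance = 34.4221 × 1.1 = 37.864 m.
Braking distance = v²/(2a) = 1184.881 / 9.400 = 126.051 m.
Total stopping distance = 37.864 + 126.051 = 163.915 m, vs 92 m available — it cannot stop in time and overshoots by 163.915 − 92 = 71.915 m.

No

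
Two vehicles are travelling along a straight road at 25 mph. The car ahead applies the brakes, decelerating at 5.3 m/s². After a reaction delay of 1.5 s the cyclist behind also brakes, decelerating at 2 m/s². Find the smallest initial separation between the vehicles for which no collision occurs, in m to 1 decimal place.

25 mph × 0.44704 = 11.1760 m/s.
Leader travels v²/(2a_L) = 124.903 / 10.600 = 11.783 m before stopping.
Follower covers v·t_r = 11.1760 × 1.5 = 16.764 m while reacting, then v²/(2a_F) = 124.903 / 4.000 = 31.226 m while braking, for a total of 16.764 + 31.226 = 47.990 m.
Since a_F ≤ a_L and the follower starts braking later, the follower is never slower than the leader, so the closest approach is when both have stopped.
Minimum gap = 47.990 − 11.783 = 36.207 m.

Minimum gap ≈ 36.2 m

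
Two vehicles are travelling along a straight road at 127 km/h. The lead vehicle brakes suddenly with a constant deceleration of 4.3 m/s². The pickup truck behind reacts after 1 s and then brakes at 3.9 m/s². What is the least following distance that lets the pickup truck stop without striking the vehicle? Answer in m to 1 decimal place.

Minimum gap ≈ 50.1 m

127 km/h ÷ 3.6 = 35.2778 m/s.
Leader travels v²/(2a_L) = 1244.523 / 8.600 = 144.712 m before stopping.
Follower covers v·t_r = 35.2778 × 1 = 35.278 m while reacting, then v²/(2a_F) = 1244.523 / 7.800 = 159.554 m while braking, for a total of 35.278 + 159.554 = 194.832 m.
Since a_F ≤ a_L and the follower starts braking later, the follower is never slower than the leader, so the closest approach is when both have stopped.
Minimum gap = 194.832 − 144.712 = 50.120 m.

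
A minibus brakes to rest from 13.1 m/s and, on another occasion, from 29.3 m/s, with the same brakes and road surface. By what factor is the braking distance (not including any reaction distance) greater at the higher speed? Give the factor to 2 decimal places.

Factor ≈ 5.00

Braking distance d = v²/(2a), so with a fixed, d ∝ v².
Factor = (29.3/13.1)² = 2.2366² = 5.0024.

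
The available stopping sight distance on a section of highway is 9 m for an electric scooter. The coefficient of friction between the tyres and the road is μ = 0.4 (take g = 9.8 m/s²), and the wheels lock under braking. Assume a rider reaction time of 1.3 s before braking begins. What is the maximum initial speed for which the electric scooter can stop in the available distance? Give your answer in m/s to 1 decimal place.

a = μg = 0.4 × 9.8 = 3.920 m/s².
Stopping distance: v·t_r + v²/(2a) = 9 with t_r = 1.3 s and a = 3.920 m/s².
So v² + 10.192 v − 70.56 = 0.
Positive root: v = −a·t_r + √((a·t_r)² + 2a·d) = −5.096 + √(25.969 + 70.56) = 4.7289 m/s.

Maximum speed ≈ 4.7 m/s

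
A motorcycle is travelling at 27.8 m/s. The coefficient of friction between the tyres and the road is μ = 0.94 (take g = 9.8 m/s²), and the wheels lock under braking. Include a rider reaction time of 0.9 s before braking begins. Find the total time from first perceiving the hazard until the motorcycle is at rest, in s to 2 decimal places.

a = μg = 0.94 × 9.8 = 9.212 m/s².
Braking time = v/a = 27.8000 / 9.212 = 3.018 s.
Total = 0.9 + 3.018 = 3.918 s.

Total time ≈ 3.92 s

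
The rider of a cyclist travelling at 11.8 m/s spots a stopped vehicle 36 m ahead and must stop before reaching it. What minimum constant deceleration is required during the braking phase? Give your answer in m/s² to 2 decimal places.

Required deceleration ≈ 1.93 m/s²

v² = 2a·d ⇒ a = v²/(2d) = 11.8000² / (2 × 36.000) = 139.240 / 72.000 = 1.9339 m/s².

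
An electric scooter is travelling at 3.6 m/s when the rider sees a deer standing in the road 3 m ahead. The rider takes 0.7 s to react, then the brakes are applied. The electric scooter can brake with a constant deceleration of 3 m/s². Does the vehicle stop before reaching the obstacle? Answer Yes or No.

No

Reaction distance = 3.6000 × 0.7 = 2.520 m.
Braking distance = v²/(2a) = 12.960 / 6.000 = 2.160 m.
Total stopping distance = 2.520 + 2.160 = 4.680 m, vs 3 m available — it cannot stop in time and overshoots by 4.680 − 3 = 1.680 m.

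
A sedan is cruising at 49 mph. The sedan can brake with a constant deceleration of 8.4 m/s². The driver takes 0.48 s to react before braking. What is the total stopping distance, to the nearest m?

49 mph × 0.44704 = 21.9050 m/s.
Reaction distance = v·t_r = 21.9050 × 0.48 = 10.514 m.
Braking distance = v²/(2a) = 21.9050² / (2 × 8.400) = 479.829 / 16.800 = 28.561 m.
Total = 10.514 + 28.561 = 39.075 m.

Total stopping distance ≈ 39 m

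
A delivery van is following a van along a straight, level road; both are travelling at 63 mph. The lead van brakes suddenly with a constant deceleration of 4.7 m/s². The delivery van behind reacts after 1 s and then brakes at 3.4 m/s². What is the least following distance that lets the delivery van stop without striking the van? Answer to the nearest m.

Minimum gap ≈ 60 m

63 mph × 0.44704 = 28.1635 m/s.
Leader travels v²/(2a_L) = 793.183 / 9.400 = 84.381 m before stopping.
Follower covers v·t_r = 28.1635 × 1 = 28.163 m while reacting, then v²/(2a_F) = 793.183 / 6.800 = 116.645 m while braking, for a total of 28.163 + 116.645 = 144.808 m.
Since a_F ≤ a_L and the follower starts braking later, the follower is never slower than the leader, so the closest approach is when both have stopped.
Minimum gap = 144.808 − 84.381 = 60.427 m.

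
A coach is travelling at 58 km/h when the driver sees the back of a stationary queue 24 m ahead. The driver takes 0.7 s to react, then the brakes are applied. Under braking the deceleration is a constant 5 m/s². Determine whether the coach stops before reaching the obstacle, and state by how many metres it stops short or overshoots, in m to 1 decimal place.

No — it overshoots by 13.2 m

58 km/h ÷ 3.6 = 16.1111 m/s.
Reaction distance = 16.1111 × 0.7 = 11.278 m.
Braking distance = v²/(2a) = 259.568 / 10.000 = 25.957 m.
Total stopping distance = 11.278 + 25.957 = 37.235 m, vs 24 m available — it cannot stop in time and overshoots by 37.235 − 24 = 13.235 m.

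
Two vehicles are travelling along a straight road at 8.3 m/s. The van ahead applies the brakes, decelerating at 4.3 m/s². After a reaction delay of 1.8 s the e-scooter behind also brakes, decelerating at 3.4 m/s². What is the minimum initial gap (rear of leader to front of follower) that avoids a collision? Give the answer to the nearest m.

Minimum gap ≈ 17 m

Leader travels v²/(2a_L) = 68.890 / 8.600 = 8.010 m before stopping.
Follower covers v·t_r = 8.3000 × 1.8 = 14.940 m while reacting, then v²/(2a_F) = 68.890 / 6.800 = 10.131 m while braking, for a total of 14.940 + 10.131 = 25.071 m.
Since a_F ≤ a_L and the follower starts braking later, the follower is never slower than the leader, so the closest approach is when both have stopped.
Minimum gap = 25.071 − 8.010 = 17.061 m.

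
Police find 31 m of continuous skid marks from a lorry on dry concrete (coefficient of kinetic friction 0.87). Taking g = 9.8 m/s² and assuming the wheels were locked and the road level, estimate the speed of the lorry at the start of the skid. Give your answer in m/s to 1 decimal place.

Initial speed ≈ 23.0 m/s

Deceleration a = μg = 0.87 × 9.8 = 8.526 m/s².
v = √(2a·d) = √(2 × 8.526 × 31) = √528.612 = 22.9916 m/s.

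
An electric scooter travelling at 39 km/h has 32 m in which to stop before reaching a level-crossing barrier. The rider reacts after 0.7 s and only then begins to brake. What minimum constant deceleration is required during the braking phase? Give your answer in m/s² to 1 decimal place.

Required deceleration ≈ 2.4 m/s²

39 km/h ÷ 3.6 = 10.8333 m/s.
Distance covered during reaction = 10.8333 × 0.7 = 7.583 m.
Distance available for braking: 32 − 7.583 = 24.417 m.
v² = 2a·d ⇒ a = v²/(2d) = 10.8333² / (2 × 24.417) = 117.360 / 48.834 = 2.4032 m/s².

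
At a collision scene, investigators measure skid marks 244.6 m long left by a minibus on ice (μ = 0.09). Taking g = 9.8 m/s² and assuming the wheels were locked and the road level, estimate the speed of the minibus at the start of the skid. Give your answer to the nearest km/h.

Initial speed ≈ 75 km/h

Deceleration a = μg = 0.09 × 9.8 = 0.882 m/s².
v = √(2a·d) = √(2 × 0.882 × 244.6) = √431.474 = 20.7720 m/s.
= 20.7720 × 3.6 = 74.779 km/h.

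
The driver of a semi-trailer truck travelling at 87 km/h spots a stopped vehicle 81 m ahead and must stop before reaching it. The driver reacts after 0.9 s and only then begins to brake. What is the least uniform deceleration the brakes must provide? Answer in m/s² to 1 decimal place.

87 km/h ÷ 3.6 = 24.1667 m/s.
Distance covered during reaction = 24.1667 × 0.9 = 21.750 m.
Distance available for braking: 81 − 21.750 = 59.250 m.
v² = 2a·d ⇒ a = v²/(2d) = 24.1667² / (2 × 59.250) = 584.029 / 118.500 = 4.9285 m/s².

Required deceleration ≈ 4.9 m/s²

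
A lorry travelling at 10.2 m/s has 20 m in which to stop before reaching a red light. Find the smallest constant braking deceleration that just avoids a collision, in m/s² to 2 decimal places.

v² = 2a·d ⇒ a = v²/(2d) = 10.2000² / (2 × 20.000) = 104.040 / 40.000 = 2.6010 m/s².

Required deceleration ≈ 2.60 m/s²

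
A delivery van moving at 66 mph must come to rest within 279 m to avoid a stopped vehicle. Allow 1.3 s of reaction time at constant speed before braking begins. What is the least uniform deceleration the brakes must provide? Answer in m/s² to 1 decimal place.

66 mph × 0.44704 = 29.5046 m/s.
Distance covered during reaction = 29.5046 × 1.3 = 38.356 m.
Distance available for braking: 279 − 38.356 = 240.644 m.
v² = 2a·d ⇒ a = v²/(2d) = 29.5046² / (2 × 240.644) = 870.521 / 481.288 = 1.8087 m/s².

Required deceleration ≈ 1.8 m/s²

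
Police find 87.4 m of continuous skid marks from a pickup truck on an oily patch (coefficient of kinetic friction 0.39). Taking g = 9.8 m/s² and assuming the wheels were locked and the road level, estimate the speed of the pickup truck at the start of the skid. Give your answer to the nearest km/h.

Deceleration a = μg = 0.39 × 9.8 = 3.822 m/s².
v = √(2a·d) = √(2 × 3.822 × 87.4) = √668.086 = 25.8474 m/s.
= 25.8474 × 3.6 = 93.051 km/h.

Initial speed ≈ 93 km/h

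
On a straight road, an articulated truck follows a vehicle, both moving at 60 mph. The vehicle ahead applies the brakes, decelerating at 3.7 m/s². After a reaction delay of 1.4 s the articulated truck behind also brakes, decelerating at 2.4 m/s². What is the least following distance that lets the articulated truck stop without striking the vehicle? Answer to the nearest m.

60 mph × 0.44704 = 26.8224 m/s.
Leader travels v²/(2a_L) = 719.441 / 7.400 = 97.222 m before stopping.
Follower covers v·t_r = 26.8224 × 1.4 = 37.551 m while reacting, then v²/(2a_F) = 719.441 / 4.800 = 149.884 m while braking, for a total of 37.551 + 149.884 = 187.435 m.
Since a_F ≤ a_L and the follower starts braking later, the follower is never slower than the leader, so the closest approach is when both have stopped.
Minimum gap = 187.435 − 97.222 = 90.213 m.

Minimum gap ≈ 90 m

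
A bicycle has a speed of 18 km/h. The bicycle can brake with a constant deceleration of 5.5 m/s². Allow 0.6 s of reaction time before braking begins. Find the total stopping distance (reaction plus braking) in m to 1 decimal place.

Total stopping distance ≈ 5.3 m

18 km/h ÷ 3.6 = 5.0000 m/s.
Reaction distance = v·t_r = 5.0000 × 0.6 = 3.000 m.
Braking distance = v²/(2a) = 5.0000² / (2 × 5.500) = 25.000 / 11.000 = 2.273 m.
Total = 3.000 + 2.273 = 5.273 m.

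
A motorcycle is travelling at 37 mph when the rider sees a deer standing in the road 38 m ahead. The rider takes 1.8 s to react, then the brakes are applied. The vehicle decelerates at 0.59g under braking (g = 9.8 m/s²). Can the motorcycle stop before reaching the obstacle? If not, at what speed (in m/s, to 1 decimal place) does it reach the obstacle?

37 mph × 0.44704 = 16.5405 m/s.
a = 0.59 × 9.8 = 5.782 m/s².
Reaction distance = 16.5405 × 1.8 = 29.773 m.
Braking distance needed to stop: v²/(2a) = 273.588 / 11.564 = 23.659 m, so total needed = 29.773 + 23.659 = 53.432 m > 38 m — it cannot stop.
Distance remaining when braking begins: 38 − 29.773 = 8.227 m.
v² = v₀² − 2a·d = 273.588 − 2 × 5.782 × 8.227 = 178.451 m²/s².
v = √178.451 = 13.359 m/s.

No — it strikes the obstacle at 13.4 m/s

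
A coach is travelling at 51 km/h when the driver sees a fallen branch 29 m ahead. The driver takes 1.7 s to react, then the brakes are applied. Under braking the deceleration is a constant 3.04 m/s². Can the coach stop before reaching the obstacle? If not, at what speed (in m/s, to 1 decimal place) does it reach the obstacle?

51 km/h ÷ 3.6 = 14.1667 m/s.
Reaction distance = 14.1667 × 1.7 = 24.083 m.
Braking distance needed to stop: v²/(2a) = 200.695 / 6.080 = 33.009 m, so total needed = 24.083 + 33.009 = 57.092 m > 29 m — it cannot stop.
Distance remaining when braking begins: 29 − 24.083 = 4.917 m.
v² = v₀² − 2a·d = 200.695 − 2 × 3.040 × 4.917 = 170.800 m²/s².
v = √170.800 = 13.069 m/s.

No — it strikes the obstacle at 13.1 m/s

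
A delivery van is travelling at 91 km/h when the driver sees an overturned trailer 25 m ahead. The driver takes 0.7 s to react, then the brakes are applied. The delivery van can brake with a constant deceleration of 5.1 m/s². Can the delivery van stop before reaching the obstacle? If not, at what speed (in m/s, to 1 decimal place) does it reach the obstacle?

91 km/h ÷ 3.6 = 25.2778 m/s.
Reaction distance = 25.2778 × 0.7 = 17.694 m.
Braking distance needed to stop: v²/(2a) = 638.967 / 10.200 = 62.644 m, so total needed = 17.694 + 62.644 = 80.338 m > 25 m — it cannot stop.
Distance remaining when braking begins: 25 − 17.694 = 7.306 m.
v² = v₀² − 2a·d = 638.967 − 2 × 5.100 × 7.306 = 564.446 m²/s².
v = √564.446 = 23.758 m/s.

No — it strikes the obstacle at 23.8 m/s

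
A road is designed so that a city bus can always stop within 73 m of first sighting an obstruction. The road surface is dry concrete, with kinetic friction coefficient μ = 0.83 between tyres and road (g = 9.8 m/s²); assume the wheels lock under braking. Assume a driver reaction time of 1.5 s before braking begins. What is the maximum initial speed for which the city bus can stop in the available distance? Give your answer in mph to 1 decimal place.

a = μg = 0.83 × 9.8 = 8.134 m/s².
Stopping distance: v·t_r + v²/(2a) = 73 with t_r = 1.5 s and a = 8.134 m/s².
So v² + 24.402 v − 1187.56 = 0.
Positive root: v = −a·t_r + √((a·t_r)² + 2a·d) = −12.201 + √(148.864 + 1187.56) = 24.3561 m/s.
24.3561 m/s ÷ 0.44704 = 54.483 mph.

Maximum speed ≈ 54.5 mph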